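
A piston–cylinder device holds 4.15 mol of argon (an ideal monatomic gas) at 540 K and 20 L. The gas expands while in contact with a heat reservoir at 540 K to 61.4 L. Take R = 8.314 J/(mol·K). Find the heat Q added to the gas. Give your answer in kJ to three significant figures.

Q ≈ 20.9 kJ

Isothermal ⇒ ΔU = 0, so Q = W = nRT ln(V₂/V₁).
Q = (4.15)(8.314)(540) ln(61.4/20) = 18632 × 1.122 = 20899 J.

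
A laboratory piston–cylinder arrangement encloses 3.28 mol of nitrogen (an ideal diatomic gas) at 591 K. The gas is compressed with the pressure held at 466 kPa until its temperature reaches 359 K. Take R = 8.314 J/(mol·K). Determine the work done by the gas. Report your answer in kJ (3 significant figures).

W ≈ -6.33 kJ

Isobaric: W = P ΔV = nR ΔT.
W = (3.28)(8.314)(359 − 591) = -6327 J.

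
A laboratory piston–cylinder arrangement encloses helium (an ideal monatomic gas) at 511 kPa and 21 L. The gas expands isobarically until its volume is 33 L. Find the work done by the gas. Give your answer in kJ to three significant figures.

W ≈ 6.13 kJ

Isobaric: W = P ΔV.
W = (511 kPa)(33 − 21 L) = (511)(12) = 6132 J.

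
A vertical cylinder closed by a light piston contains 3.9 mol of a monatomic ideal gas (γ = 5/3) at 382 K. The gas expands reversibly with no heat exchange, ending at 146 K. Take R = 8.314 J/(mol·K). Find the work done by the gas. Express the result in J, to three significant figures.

Adiabatic ⇒ Q = 0, so W_by = −ΔU = nCᵥ(T₁ − T₂).
Cᵥ = 3R/2 = 12.47 J/(mol·K).
W = (3.9)(12.47)(382 − 146) = 11478 J.

W ≈ 11500 J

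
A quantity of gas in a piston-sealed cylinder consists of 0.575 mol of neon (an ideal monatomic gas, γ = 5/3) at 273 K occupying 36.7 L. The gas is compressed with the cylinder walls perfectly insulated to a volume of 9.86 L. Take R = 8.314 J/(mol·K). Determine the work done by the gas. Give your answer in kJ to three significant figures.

W ≈ -2.74 kJ

Adiabatic: TV^(γ−1) = const with γ = 5/3.
T₂ = T₁ (V₁/V₂)^(γ−1) = 273 × (36.7/9.86)^0.667 = 273 × 2.402 = 655.7 K.
W_by = nCᵥ(T₁ − T₂) = (0.575)(12.47)(273 − 655.7) = -2744 J.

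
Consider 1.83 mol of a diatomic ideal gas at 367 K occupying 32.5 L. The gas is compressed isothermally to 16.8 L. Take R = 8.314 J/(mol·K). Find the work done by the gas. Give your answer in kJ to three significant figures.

W ≈ -3.68 kJ

Isothermal: W = nRT ln(V₂/V₁).
W = (1.83)(8.314)(367) × ln(16.8/32.5)
  = 5584 × -0.6599
W_by_gas = -3685 J.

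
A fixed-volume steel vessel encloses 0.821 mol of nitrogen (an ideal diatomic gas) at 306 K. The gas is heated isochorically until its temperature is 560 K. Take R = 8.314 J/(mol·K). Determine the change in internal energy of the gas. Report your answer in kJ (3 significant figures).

ΔU ≈ 4.33 kJ

Constant volume ⇒ W = 0, so Q = ΔU = nCᵥΔT with Cᵥ = 5R/2 = 20.79 J/(mol·K).
ΔU = (0.821)(20.79)(560 − 306) = 4334 J.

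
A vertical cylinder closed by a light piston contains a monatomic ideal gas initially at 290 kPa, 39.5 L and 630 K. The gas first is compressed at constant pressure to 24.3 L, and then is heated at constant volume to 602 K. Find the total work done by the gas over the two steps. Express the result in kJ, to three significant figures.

W_total ≈ -4.41 kJ

Step 1 (isobaric): W = PΔV = (290 kPa)(24.3 − 39.5 L) = -4408 J.
Step 2 (isochoric): W = 0 (constant volume).
W_total = -4408 + 0 = -4408 J.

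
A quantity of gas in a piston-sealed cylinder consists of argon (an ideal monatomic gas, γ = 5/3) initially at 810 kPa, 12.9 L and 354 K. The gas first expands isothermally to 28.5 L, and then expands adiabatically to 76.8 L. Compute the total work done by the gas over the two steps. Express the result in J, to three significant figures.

Step 1 (isothermal): W = P₁V₁ ln(V₂/V₁) = (10449) ln(28.5/12.9) = 8283 J.
After step 1: P = 366.6 kPa, V = 28.5 L, T = 354 K.
Step 2 (adiabatic): W = (P₁V₁ − P₂V₂)/(γ−1) = (10449 − 5396)/0.667 = 7580 J.
W_total = 8283 + 7580 = 15862 J.

W_total ≈ 15900 J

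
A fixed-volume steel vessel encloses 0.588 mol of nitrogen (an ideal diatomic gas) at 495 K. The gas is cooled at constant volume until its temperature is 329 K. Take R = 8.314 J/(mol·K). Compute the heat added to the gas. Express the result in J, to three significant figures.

Q ≈ -2030 J

Constant volume ⇒ W = 0, so Q = ΔU = nCᵥΔT with Cᵥ = 5R/2 = 20.79 J/(mol·K).
ΔU = (0.588)(20.79)(329 − 495) = -2029 J.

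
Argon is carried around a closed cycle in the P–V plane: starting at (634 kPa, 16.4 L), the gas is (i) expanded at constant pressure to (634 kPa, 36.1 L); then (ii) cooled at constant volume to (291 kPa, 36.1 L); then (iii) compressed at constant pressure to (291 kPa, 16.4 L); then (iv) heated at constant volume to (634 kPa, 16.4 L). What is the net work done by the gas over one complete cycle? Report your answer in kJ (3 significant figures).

W_net ≈ 6.76 kJ

Constant-volume legs do no work.
W(i) = (634)(36.1 − 16.4) = 12490 J; W(iii) = (291)(16.4 − 36.1) = -5733 J.
W_net = 12490 − 5733 = 6757 J (the clockwise enclosed area).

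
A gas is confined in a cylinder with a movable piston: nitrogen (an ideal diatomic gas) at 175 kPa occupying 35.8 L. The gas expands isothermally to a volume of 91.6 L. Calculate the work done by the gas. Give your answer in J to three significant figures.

W ≈ 5890 J

Isothermal: W = nRT ln(V₂/V₁) = P₁V₁ ln(V₂/V₁).
P₁V₁ = (175 kPa)(35.8 L) = 6265 J.
W = 6265 × ln(91.6/35.8) = 6265 × 0.9395
W_by_gas = 5886 J.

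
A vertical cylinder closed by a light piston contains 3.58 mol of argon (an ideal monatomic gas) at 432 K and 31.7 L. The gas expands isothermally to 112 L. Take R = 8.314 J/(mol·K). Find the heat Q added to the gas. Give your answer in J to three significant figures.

Isothermal ⇒ ΔU = 0, so Q = W = nRT ln(V₂/V₁).
Q = (3.58)(8.314)(432) ln(112/31.7) = 12858 × 1.262 = 16229 J.

Q ≈ 16200 J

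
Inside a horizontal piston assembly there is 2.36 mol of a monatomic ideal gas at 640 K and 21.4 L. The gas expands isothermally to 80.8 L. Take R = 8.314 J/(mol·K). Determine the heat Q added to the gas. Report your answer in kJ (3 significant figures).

Isothermal ⇒ ΔU = 0, so Q = W = nRT ln(V₂/V₁).
Q = (2.36)(8.314)(640) ln(80.8/21.4) = 12557 × 1.329 = 16684 J.

Q ≈ 16.7 kJ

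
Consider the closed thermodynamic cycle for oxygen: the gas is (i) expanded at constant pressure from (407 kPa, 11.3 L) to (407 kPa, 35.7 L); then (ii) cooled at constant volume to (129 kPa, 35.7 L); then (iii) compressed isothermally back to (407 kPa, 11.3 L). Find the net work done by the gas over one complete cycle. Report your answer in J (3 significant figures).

W_net ≈ 4630 J

Leg (i): W = PΔV = (407)(35.7 − 11.3) = 9931 J.
Leg (ii): W = 0.
Leg (iii): W = PᵢVᵢ ln(V_f/Vᵢ) = (4605) ln(11.3/35.7) = -5298 J.
W_net = 9931 − 5298 = 4633 J.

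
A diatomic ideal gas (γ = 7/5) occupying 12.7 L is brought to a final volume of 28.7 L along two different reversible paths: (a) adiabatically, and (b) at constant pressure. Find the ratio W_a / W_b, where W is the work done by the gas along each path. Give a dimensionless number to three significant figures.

Path (a) adiabatic: W = P₁V₁(1 − (V₁/V₂)^(γ−1))/(γ−1) → W_a/(P₁V₁) = 0.6957.
Path (b) isobaric: W = P₁(V₂ − V₁) → W_b/(P₁V₁) = 1.26.
W_a / W_b = 0.6957 / 1.26 = 0.5522.

W_a / W_b ≈ 0.552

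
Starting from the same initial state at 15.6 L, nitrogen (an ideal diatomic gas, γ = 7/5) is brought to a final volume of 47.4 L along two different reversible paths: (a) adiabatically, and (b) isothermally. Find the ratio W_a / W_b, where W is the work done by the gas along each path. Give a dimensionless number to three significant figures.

Path (a) adiabatic: W = P₁V₁(1 − (V₁/V₂)^(γ−1))/(γ−1) → W_a/(P₁V₁) = 0.8972.
Path (b) isothermal: W = P₁V₁ ln(V₂/V₁) → W_b/(P₁V₁) = 1.111.
W_a / W_b = 0.8972 / 1.111 = 0.8073.

W_a / W_b ≈ 0.807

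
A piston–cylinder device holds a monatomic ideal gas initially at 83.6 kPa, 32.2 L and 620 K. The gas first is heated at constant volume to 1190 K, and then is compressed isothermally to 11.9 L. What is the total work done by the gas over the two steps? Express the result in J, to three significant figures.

W_total ≈ -5140 J

Step 1 (isochoric): W = 0 (constant volume).
After step 1: P = 160.5 kPa (V unchanged).
Step 2 (isothermal): W = P₁V₁ ln(V₂/V₁) = (5167) ln(11.9/32.2) = -5143 J.
W_total = 0 − 5143 = -5143 J.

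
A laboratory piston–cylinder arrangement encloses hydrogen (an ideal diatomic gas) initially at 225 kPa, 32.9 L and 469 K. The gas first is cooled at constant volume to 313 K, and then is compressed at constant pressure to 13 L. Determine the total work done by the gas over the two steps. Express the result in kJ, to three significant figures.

W_total ≈ -2.99 kJ

Step 1 (isochoric): W = 0 (constant volume).
After step 1: P = 150.2 kPa (V unchanged).
Step 2 (isobaric): W = PΔV = (150.2 kPa)(13 − 32.9 L) = -2988 J.
W_total = 0 − 2988 = -2988 J.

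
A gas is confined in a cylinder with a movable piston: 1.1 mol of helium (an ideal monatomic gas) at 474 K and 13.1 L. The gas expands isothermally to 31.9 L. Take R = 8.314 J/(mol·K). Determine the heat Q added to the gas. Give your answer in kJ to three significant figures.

Q ≈ 3.86 kJ

Isothermal ⇒ ΔU = 0, so Q = W = nRT ln(V₂/V₁).
Q = (1.1)(8.314)(474) ln(31.9/13.1) = 4335 × 0.89 = 3858 J.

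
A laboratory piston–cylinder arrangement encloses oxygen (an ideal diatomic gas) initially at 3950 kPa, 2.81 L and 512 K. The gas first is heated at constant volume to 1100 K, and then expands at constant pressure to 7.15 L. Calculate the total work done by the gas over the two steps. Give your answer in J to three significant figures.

Step 1 (isochoric): W = 0 (constant volume).
After step 1: P = 8486 kPa (V unchanged).
Step 2 (isobaric): W = PΔV = (8486 kPa)(7.15 − 2.81 L) = 36831 J.
W_total = 0 + 36831 = 36831 J.

W_total ≈ 36800 J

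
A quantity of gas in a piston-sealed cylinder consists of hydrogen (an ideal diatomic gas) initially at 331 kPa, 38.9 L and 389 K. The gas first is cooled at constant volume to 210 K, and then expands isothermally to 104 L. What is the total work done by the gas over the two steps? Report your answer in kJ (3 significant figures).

Step 1 (isochoric): W = 0 (constant volume).
After step 1: P = 178.7 kPa (V unchanged).
Step 2 (isothermal): W = P₁V₁ ln(V₂/V₁) = (6951) ln(104/38.9) = 6836 J.
W_total = 0 + 6836 = 6836 J.

W_total ≈ 6.84 kJ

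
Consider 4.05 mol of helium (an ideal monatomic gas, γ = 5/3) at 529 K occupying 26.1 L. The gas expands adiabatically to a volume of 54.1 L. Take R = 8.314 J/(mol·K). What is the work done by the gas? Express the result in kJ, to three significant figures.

W ≈ 10.3 kJ

Adiabatic: TV^(γ−1) = const with γ = 5/3.
T₂ = T₁ (V₁/V₂)^(γ−1) = 529 × (26.1/54.1)^0.667 = 529 × 0.6151 = 325.4 K.
W_by = nCᵥ(T₁ − T₂) = (4.05)(12.47)(529 − 325.4) = 10283 J.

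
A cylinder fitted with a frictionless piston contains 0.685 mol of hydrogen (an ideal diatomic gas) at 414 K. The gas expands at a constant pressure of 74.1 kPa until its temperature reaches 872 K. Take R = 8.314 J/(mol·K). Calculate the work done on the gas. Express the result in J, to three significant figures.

W ≈ -2610 J

Isobaric: W = P ΔV = nR ΔT.
W = (0.685)(8.314)(872 − 414) = 2608 J.
Work on gas = −W_by = -2608 J.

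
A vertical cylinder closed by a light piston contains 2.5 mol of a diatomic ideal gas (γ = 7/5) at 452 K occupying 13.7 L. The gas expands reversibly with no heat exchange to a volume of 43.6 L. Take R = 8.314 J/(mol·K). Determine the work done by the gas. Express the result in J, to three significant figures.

W ≈ 8710 J

Adiabatic: TV^(γ−1) = const with γ = 7/5.
T₂ = T₁ (V₁/V₂)^(γ−1) = 452 × (13.7/43.6)^0.4 = 452 × 0.6294 = 284.5 K.
W_by = nCᵥ(T₁ − T₂) = (2.5)(20.79)(452 − 284.5) = 8705 J.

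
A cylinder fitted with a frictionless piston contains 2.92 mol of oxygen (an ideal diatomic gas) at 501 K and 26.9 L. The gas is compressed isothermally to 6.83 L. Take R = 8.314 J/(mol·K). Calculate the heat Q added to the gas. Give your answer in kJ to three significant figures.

Q ≈ -16.7 kJ

Isothermal ⇒ ΔU = 0, so Q = W = nRT ln(V₂/V₁).
Q = (2.92)(8.314)(501) ln(6.83/26.9) = 12163 × -1.371 = -16673 J.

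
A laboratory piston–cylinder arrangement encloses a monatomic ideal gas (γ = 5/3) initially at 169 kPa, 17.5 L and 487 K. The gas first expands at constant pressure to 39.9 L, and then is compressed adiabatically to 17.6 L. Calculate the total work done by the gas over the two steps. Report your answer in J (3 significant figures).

W_total ≈ -3550 J

Step 1 (isobaric): W = PΔV = (169 kPa)(39.9 − 17.5 L) = 3786 J.
After step 1: P = 169 kPa, V = 39.9 L, T = 1110 K.
Step 2 (adiabatic): W = (P₁V₁ − P₂V₂)/(γ−1) = (6743 − 11637)/0.667 = -7341 J.
W_total = 3786 − 7341 = -3555 J.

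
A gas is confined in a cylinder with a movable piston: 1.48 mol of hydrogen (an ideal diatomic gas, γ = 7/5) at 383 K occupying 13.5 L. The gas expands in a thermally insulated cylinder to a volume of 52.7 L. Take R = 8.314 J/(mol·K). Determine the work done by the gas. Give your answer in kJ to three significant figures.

Adiabatic: TV^(γ−1) = const with γ = 7/5.
T₂ = T₁ (V₁/V₂)^(γ−1) = 383 × (13.5/52.7)^0.4 = 383 × 0.58 = 222.1 K.
W_by = nCᵥ(T₁ − T₂) = (1.48)(20.79)(383 − 222.1) = 4949 J.

W ≈ 4.95 kJ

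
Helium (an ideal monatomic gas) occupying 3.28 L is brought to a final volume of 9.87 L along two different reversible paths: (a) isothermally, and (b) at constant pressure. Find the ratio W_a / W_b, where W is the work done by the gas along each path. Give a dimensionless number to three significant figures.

W_a / W_b ≈ 0.548

Path (a) isothermal: W = P₁V₁ ln(V₂/V₁) → W_a/(P₁V₁) = 1.102.
Path (b) isobaric: W = P₁(V₂ − V₁) → W_b/(P₁V₁) = 2.009.
W_a / W_b = 1.102 / 2.009 = 0.5483.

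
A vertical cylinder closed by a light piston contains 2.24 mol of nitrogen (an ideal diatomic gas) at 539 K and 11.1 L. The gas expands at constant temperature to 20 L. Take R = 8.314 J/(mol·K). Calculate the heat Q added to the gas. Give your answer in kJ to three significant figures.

Q ≈ 5.91 kJ

Isothermal ⇒ ΔU = 0, so Q = W = nRT ln(V₂/V₁).
Q = (2.24)(8.314)(539) ln(20/11.1) = 10038 × 0.5888 = 5910 J.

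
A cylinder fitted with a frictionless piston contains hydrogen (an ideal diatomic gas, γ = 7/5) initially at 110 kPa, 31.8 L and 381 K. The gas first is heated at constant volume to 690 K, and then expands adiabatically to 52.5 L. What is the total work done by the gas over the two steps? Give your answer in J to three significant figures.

W_total ≈ 2880 J

Step 1 (isochoric): W = 0 (constant volume).
After step 1: P = 199.2 kPa (V unchanged).
Step 2 (adiabatic): W = (P₁V₁ − P₂V₂)/(γ−1) = (6335 − 5184)/0.4 = 2878 J.
W_total = 0 + 2878 = 2878 J.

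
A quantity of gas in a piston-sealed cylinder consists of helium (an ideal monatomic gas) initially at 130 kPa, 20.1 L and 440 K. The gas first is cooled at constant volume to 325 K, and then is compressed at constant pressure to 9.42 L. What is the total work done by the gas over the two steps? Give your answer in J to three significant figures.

Step 1 (isochoric): W = 0 (constant volume).
After step 1: P = 96.02 kPa (V unchanged).
Step 2 (isobaric): W = PΔV = (96.02 kPa)(9.42 − 20.1 L) = -1026 J.
W_total = 0 − 1026 = -1026 J.

W_total ≈ -1030 J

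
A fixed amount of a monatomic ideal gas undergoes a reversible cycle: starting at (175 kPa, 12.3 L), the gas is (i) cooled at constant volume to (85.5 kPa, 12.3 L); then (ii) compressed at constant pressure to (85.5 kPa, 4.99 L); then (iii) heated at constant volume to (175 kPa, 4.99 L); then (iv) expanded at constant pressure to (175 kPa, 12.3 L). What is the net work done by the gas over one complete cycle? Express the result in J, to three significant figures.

W_net ≈ 654 J

Constant-volume legs do no work.
W(ii) = (85.5)(4.99 − 12.3) = -625 J; W(iv) = (175)(12.3 − 4.99) = 1279 J.
W_net = -625 + 1279 = 654.2 J (the clockwise enclosed area).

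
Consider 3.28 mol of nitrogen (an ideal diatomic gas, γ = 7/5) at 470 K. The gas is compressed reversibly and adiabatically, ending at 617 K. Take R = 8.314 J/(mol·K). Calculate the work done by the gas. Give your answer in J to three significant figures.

Adiabatic ⇒ Q = 0, so W_by = −ΔU = nCᵥ(T₁ − T₂).
Cᵥ = 5R/2 = 20.79 J/(mol·K).
W = (3.28)(20.79)(470 − 617) = -10022 J.

W ≈ -10000 J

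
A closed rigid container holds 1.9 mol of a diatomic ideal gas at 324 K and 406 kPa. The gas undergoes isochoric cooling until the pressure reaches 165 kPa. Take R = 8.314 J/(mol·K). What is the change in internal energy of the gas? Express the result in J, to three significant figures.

ΔU ≈ -7600 J

Constant volume ⇒ W = 0, so Q = ΔU = nCᵥΔT with Cᵥ = 5R/2 = 20.79 J/(mol·K).
At constant V, T₂/T₁ = P₂/P₁ ⇒ ΔT = T₁(P₂/P₁ − 1) = 324·(165/406 − 1) = -192.3 K.
ΔU = (1.9)(20.79)(-192.3) = -7595 J.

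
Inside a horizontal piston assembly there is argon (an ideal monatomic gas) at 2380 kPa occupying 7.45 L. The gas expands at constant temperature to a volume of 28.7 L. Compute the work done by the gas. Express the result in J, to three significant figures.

W ≈ 23900 J

Isothermal: W = nRT ln(V₂/V₁) = P₁V₁ ln(V₂/V₁).
P₁V₁ = (2380 kPa)(7.45 L) = 17731 J.
W = 17731 × ln(28.7/7.45) = 17731 × 1.349
W_by_gas = 23913 J.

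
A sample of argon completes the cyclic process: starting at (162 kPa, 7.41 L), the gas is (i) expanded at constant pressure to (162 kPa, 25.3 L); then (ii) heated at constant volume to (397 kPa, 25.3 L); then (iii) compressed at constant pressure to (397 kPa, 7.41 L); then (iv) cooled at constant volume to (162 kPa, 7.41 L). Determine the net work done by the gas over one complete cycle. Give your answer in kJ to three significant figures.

W_net ≈ -4.20 kJ

Constant-volume legs do no work.
W(i) = (162)(25.3 − 7.41) = 2898 J; W(iii) = (397)(7.41 − 25.3) = -7102 J.
W_net = 2898 − 7102 = -4204 J (the counter-clockwise enclosed area).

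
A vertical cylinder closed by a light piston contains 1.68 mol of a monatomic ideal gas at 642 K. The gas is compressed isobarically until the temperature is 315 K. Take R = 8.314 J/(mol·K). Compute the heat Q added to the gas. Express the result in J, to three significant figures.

Q ≈ -11400 J

Isobaric: W = nRΔT = (1.68)(8.314)(-327) = -4567 J.
ΔU = nCᵥΔT with Cᵥ = 3R/2: ΔU = (1.68)(12.47)(-327) = -6851 J.
Q = ΔU + W = -6851 − 4567 = -11418 J.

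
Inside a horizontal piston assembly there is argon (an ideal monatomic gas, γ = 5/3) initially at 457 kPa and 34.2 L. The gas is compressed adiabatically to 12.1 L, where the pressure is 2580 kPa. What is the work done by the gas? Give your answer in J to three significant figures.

W ≈ -23400 J

Adiabatic: W = (P₁V₁ − P₂V₂)/(γ − 1) with γ = 5/3.
P₁V₁ = 15629 J, P₂V₂ = 31218 J.
W = (15629 − 31218) / 0.6667 = -23383 J.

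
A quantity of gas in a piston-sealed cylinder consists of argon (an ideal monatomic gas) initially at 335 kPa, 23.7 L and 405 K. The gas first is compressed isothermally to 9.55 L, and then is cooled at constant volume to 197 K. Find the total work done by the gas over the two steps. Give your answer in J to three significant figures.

Step 1 (isothermal): W = P₁V₁ ln(V₂/V₁) = (7940) ln(9.55/23.7) = -7216 J.
Step 2 (isochoric): W = 0 (constant volume).
W_total = -7216 + 0 = -7216 J.

W_total ≈ -7220 J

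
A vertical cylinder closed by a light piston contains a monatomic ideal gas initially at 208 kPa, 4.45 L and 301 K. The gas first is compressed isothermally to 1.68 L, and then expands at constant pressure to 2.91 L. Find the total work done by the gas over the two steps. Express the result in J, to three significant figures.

W_total ≈ -224 J

Step 1 (isothermal): W = P₁V₁ ln(V₂/V₁) = (925.6) ln(1.68/4.45) = -901.6 J.
After step 1: P = 551 kPa, V = 1.68 L, T = 301 K.
Step 2 (isobaric): W = PΔV = (551 kPa)(2.91 − 1.68 L) = 677.7 J.
W_total = -901.6 + 677.7 = -224 J.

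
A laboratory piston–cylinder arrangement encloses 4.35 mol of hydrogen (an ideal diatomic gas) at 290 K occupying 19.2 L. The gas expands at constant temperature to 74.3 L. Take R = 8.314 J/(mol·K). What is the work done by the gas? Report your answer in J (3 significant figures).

W ≈ 14200 J

Isothermal: W = nRT ln(V₂/V₁).
W = (4.35)(8.314)(290) × ln(74.3/19.2)
  = 10488 × 1.353
W_by_gas = 14193 J.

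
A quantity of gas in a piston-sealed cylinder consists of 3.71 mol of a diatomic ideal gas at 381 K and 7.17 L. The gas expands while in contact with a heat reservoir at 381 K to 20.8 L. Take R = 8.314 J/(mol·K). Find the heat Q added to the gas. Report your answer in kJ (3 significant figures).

Isothermal ⇒ ΔU = 0, so Q = W = nRT ln(V₂/V₁).
Q = (3.71)(8.314)(381) ln(20.8/7.17) = 11752 × 1.065 = 12516 J.

Q ≈ 12.5 kJ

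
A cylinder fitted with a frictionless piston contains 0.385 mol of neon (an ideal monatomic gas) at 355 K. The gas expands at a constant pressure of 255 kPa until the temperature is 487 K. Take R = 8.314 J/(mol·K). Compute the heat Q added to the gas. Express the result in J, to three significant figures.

Isobaric: W = nRΔT = (0.385)(8.314)(132) = 422.5 J.
ΔU = nCᵥΔT with Cᵥ = 3R/2: ΔU = (0.385)(12.47)(132) = 633.8 J.
Q = ΔU + W = 633.8 + 422.5 = 1056 J.

Q ≈ 1060 J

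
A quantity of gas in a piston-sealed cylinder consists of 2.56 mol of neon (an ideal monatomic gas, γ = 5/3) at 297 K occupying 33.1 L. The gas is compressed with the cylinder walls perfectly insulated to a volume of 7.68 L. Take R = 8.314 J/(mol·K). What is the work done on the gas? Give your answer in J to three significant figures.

Adiabatic: TV^(γ−1) = const with γ = 5/3.
T₂ = T₁ (V₁/V₂)^(γ−1) = 297 × (33.1/7.68)^0.667 = 297 × 2.648 = 786.6 K.
W_by = nCᵥ(T₁ − T₂) = (2.56)(12.47)(297 − 786.6) = -15630 J.
Work on gas = −W_by = 15630 J.

W ≈ 15600 J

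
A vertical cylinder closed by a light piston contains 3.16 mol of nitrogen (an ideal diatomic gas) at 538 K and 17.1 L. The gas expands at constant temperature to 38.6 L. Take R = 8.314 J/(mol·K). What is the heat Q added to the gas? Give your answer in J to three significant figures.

Isothermal ⇒ ΔU = 0, so Q = W = nRT ln(V₂/V₁).
Q = (3.16)(8.314)(538) ln(38.6/17.1) = 14134 × 0.8142 = 11508 J.

Q ≈ 11500 J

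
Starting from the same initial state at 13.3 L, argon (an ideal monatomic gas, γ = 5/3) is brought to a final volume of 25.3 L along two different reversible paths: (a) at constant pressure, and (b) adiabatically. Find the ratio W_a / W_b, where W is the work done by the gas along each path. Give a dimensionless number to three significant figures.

Path (a) isobaric: W = P₁(V₂ − V₁) → W_a/(P₁V₁) = 0.9023.
Path (b) adiabatic: W = P₁V₁(1 − (V₁/V₂)^(γ−1))/(γ−1) → W_b/(P₁V₁) = 0.523.
W_a / W_b = 0.9023 / 0.523 = 1.725.

W_a / W_b ≈ 1.73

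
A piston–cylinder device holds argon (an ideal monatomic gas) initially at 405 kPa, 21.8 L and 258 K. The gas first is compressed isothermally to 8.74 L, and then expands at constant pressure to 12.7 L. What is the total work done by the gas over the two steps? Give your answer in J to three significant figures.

Step 1 (isothermal): W = P₁V₁ ln(V₂/V₁) = (8829) ln(8.74/21.8) = -8070 J.
After step 1: P = 1010 kPa, V = 8.74 L, T = 258 K.
Step 2 (isobaric): W = PΔV = (1010 kPa)(12.7 − 8.74 L) = 4000 J.
W_total = -8070 + 4000 = -4069 J.

W_total ≈ -4070 J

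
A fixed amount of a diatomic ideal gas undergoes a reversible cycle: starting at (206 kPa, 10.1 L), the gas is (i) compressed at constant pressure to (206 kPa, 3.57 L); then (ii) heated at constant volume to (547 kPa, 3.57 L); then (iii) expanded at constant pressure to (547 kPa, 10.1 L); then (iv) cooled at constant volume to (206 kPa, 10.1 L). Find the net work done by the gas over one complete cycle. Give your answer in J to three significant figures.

Constant-volume legs do no work.
W(i) = (206)(3.57 − 10.1) = -1345 J; W(iii) = (547)(10.1 − 3.57) = 3572 J.
W_net = -1345 + 3572 = 2227 J (the clockwise enclosed area).

W_net ≈ 2230 J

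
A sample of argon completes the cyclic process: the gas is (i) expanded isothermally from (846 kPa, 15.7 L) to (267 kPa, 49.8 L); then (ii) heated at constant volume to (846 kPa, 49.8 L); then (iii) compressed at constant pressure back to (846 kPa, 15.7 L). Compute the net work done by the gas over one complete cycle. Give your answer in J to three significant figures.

W_net ≈ -13500 J

Leg (i): W = PᵢVᵢ ln(V_f/Vᵢ) = (13282) ln(49.8/15.7) = 15332 J.
Leg (ii): W = 0.
Leg (iii): W = PΔV = (846)(15.7 − 49.8) = -28849 J.
W_net = 15332 − 28849 = -13516 J.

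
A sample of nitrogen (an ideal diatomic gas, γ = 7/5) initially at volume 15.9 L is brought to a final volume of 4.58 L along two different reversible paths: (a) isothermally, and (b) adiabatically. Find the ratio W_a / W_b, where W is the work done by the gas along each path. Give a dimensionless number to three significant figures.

Path (a) isothermal: W = P₁V₁ ln(V₂/V₁) → W_a/(P₁V₁) = -1.245.
Path (b) adiabatic: W = P₁V₁(1 − (V₁/V₂)^(γ−1))/(γ−1) → W_b/(P₁V₁) = -1.613.
W_a / W_b = -1.245 / -1.613 = 0.7716.

W_a / W_b ≈ 0.772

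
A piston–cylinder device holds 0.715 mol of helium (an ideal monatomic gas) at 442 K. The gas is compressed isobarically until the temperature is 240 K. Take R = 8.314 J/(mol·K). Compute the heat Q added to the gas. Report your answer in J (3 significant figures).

Q ≈ -3000 J

Isobaric: W = nRΔT = (0.715)(8.314)(-202) = -1201 J.
ΔU = nCᵥΔT with Cᵥ = 3R/2: ΔU = (0.715)(12.47)(-202) = -1801 J.
Q = ΔU + W = -1801 − 1201 = -3002 J.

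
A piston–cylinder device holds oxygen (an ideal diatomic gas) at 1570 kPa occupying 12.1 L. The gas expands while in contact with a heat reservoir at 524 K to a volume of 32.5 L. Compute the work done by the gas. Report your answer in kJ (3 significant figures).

Isothermal: W = nRT ln(V₂/V₁) = P₁V₁ ln(V₂/V₁).
P₁V₁ = (1570 kPa)(12.1 L) = 18997 J.
W = 18997 × ln(32.5/12.1) = 18997 × 0.988
W_by_gas = 18770 J.

W ≈ 18.8 kJ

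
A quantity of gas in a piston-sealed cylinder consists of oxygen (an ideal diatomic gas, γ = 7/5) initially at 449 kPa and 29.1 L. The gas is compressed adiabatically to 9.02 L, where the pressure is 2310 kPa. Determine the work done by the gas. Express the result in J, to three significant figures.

Adiabatic: W = (P₁V₁ − P₂V₂)/(γ − 1) with γ = 7/5.
P₁V₁ = 13066 J, P₂V₂ = 20836 J.
W = (13066 − 20836) / 0.4 = -19426 J.

W ≈ -19400 J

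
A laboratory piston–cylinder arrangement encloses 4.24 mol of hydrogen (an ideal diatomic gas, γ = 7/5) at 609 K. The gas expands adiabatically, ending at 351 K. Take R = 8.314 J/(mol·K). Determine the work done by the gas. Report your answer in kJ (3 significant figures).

Adiabatic ⇒ Q = 0, so W_by = −ΔU = nCᵥ(T₁ − T₂).
Cᵥ = 5R/2 = 20.79 J/(mol·K).
W = (4.24)(20.79)(609 − 351) = 22737 J.

W ≈ 22.7 kJ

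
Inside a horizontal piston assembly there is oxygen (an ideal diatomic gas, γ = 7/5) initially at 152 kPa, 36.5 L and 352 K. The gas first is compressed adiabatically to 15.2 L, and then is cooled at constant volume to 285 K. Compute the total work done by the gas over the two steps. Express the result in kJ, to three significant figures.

Step 1 (adiabatic): W = (P₁V₁ − P₂V₂)/(γ−1) = (5548 − 7876)/0.4 = -5820 J.
Step 2 (isochoric): W = 0 (constant volume).
W_total = -5820 + 0 = -5820 J.

W_total ≈ -5.82 kJ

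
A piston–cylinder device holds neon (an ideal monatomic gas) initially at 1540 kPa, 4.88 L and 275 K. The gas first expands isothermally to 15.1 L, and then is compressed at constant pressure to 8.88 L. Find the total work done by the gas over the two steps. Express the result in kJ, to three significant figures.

W_total ≈ 5.39 kJ

Step 1 (isothermal): W = P₁V₁ ln(V₂/V₁) = (7515) ln(15.1/4.88) = 8489 J.
After step 1: P = 497.7 kPa, V = 15.1 L, T = 275 K.
Step 2 (isobaric): W = PΔV = (497.7 kPa)(8.88 − 15.1 L) = -3096 J.
W_total = 8489 − 3096 = 5393 J.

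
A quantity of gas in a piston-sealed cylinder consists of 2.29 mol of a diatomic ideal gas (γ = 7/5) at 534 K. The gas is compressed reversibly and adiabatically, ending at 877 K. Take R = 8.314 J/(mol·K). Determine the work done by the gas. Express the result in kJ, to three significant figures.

Adiabatic ⇒ Q = 0, so W_by = −ΔU = nCᵥ(T₁ − T₂).
Cᵥ = 5R/2 = 20.79 J/(mol·K).
W = (2.29)(20.79)(534 − 877) = -16326 J.

W ≈ -16.3 kJ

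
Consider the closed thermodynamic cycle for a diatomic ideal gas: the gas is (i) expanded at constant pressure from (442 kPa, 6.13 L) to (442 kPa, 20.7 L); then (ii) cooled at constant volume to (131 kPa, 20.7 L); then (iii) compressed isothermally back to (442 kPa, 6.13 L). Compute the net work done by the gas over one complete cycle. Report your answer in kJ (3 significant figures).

W_net ≈ 3.14 kJ

Leg (i): W = PΔV = (442)(20.7 − 6.13) = 6440 J.
Leg (ii): W = 0.
Leg (iii): W = PᵢVᵢ ln(V_f/Vᵢ) = (2712) ln(6.13/20.7) = -3300 J.
W_net = 6440 − 3300 = 3140 J.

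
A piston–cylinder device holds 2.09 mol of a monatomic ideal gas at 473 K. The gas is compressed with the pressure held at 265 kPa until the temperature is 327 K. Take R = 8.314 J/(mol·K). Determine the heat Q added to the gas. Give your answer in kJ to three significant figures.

Q ≈ -6.34 kJ

Isobaric: W = nRΔT = (2.09)(8.314)(-146) = -2537 J.
ΔU = nCᵥΔT with Cᵥ = 3R/2: ΔU = (2.09)(12.47)(-146) = -3805 J.
Q = ΔU + W = -3805 − 2537 = -6342 J.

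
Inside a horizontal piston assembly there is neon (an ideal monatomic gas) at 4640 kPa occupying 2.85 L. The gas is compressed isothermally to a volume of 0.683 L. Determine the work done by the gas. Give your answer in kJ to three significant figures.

W ≈ -18.9 kJ

Isothermal: W = nRT ln(V₂/V₁) = P₁V₁ ln(V₂/V₁).
P₁V₁ = (4640 kPa)(2.85 L) = 13224 J.
W = 13224 × ln(0.683/2.85) = 13224 × -1.429
W_by_gas = -18892 J.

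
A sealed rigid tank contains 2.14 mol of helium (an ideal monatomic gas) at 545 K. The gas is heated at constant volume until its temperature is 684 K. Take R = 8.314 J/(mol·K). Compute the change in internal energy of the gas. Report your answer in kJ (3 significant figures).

ΔU ≈ 3.71 kJ

Constant volume ⇒ W = 0, so Q = ΔU = nCᵥΔT with Cᵥ = 3R/2 = 12.47 J/(mol·K).
ΔU = (2.14)(12.47)(684 − 545) = 3710 J.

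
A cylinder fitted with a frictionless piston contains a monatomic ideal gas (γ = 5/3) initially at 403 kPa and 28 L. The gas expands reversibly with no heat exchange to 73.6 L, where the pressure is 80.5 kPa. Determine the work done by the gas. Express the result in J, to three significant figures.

W ≈ 8040 J

Adiabatic: W = (P₁V₁ − P₂V₂)/(γ − 1) with γ = 5/3.
P₁V₁ = 11284 J, P₂V₂ = 5925 J.
W = (11284 − 5925) / 0.6667 = 8039 J.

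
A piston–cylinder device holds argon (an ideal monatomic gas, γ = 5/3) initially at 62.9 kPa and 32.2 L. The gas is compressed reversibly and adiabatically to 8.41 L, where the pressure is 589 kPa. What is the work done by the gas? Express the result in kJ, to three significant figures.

Adiabatic: W = (P₁V₁ − P₂V₂)/(γ − 1) with γ = 5/3.
P₁V₁ = 2025 J, P₂V₂ = 4953 J.
W = (2025 − 4953) / 0.6667 = -4392 J.

W ≈ -4.39 kJ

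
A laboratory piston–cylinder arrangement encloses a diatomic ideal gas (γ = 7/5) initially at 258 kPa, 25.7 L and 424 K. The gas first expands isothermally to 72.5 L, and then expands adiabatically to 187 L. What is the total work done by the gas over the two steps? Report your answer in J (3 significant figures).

W_total ≈ 12100 J

Step 1 (isothermal): W = P₁V₁ ln(V₂/V₁) = (6631) ln(72.5/25.7) = 6877 J.
After step 1: P = 91.46 kPa, V = 72.5 L, T = 424 K.
Step 2 (adiabatic): W = (P₁V₁ − P₂V₂)/(γ−1) = (6631 − 4539)/0.4 = 5229 J.
W_total = 6877 + 5229 = 12106 J.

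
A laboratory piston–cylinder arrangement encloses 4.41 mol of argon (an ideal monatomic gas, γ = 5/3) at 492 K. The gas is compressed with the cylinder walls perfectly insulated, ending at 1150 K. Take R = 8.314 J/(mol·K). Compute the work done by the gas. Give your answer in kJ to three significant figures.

W ≈ -36.2 kJ

Adiabatic ⇒ Q = 0, so W_by = −ΔU = nCᵥ(T₁ − T₂).
Cᵥ = 3R/2 = 12.47 J/(mol·K).
W = (4.41)(12.47)(492 − 1150) = -36188 J.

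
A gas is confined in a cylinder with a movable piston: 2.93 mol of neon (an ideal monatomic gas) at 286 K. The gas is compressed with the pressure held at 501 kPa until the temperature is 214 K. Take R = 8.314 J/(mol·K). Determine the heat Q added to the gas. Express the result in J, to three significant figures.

Q ≈ -4380 J

Isobaric: W = nRΔT = (2.93)(8.314)(-72) = -1754 J.
ΔU = nCᵥΔT with Cᵥ = 3R/2: ΔU = (2.93)(12.47)(-72) = -2631 J.
Q = ΔU + W = -2631 − 1754 = -4385 J.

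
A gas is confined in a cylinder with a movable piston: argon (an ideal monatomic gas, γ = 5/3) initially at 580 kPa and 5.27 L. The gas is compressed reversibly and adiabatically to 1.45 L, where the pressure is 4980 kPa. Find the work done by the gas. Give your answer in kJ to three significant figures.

W ≈ -6.25 kJ

Adiabatic: W = (P₁V₁ − P₂V₂)/(γ − 1) with γ = 5/3.
P₁V₁ = 3057 J, P₂V₂ = 7221 J.
W = (3057 − 7221) / 0.6667 = -6247 J.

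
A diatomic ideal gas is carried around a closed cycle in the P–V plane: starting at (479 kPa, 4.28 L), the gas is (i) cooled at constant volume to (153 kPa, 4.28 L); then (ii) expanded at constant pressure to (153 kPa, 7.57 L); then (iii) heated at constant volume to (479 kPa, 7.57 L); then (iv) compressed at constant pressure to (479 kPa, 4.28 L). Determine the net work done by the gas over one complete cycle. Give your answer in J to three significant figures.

Constant-volume legs do no work.
W(ii) = (153)(7.57 − 4.28) = 503.4 J; W(iv) = (479)(4.28 − 7.57) = -1576 J.
W_net = 503.4 − 1576 = -1073 J (the counter-clockwise enclosed area).

W_net ≈ -1070 J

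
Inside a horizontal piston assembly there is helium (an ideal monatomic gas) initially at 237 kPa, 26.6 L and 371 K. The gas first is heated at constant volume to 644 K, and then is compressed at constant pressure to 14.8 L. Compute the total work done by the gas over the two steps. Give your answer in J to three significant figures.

Step 1 (isochoric): W = 0 (constant volume).
After step 1: P = 411.4 kPa (V unchanged).
Step 2 (isobaric): W = PΔV = (411.4 kPa)(14.8 − 26.6 L) = -4854 J.
W_total = 0 − 4854 = -4854 J.

W_total ≈ -4850 J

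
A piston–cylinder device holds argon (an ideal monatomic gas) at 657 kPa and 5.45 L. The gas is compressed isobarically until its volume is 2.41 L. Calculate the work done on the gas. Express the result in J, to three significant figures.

W ≈ 2000 J

Isobaric: W = P ΔV.
W = (657 kPa)(2.41 − 5.45 L) = (657)(-3.04) = -1997 J.
Work on gas = −W_by = 1997 J.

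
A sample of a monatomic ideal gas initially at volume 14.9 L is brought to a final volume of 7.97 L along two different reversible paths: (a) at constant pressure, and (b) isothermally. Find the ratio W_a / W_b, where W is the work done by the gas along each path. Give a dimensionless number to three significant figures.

W_a / W_b ≈ 0.743

Path (a) isobaric: W = P₁(V₂ − V₁) → W_a/(P₁V₁) = -0.4651.
Path (b) isothermal: W = P₁V₁ ln(V₂/V₁) → W_b/(P₁V₁) = -0.6257.
W_a / W_b = -0.4651 / -0.6257 = 0.7434.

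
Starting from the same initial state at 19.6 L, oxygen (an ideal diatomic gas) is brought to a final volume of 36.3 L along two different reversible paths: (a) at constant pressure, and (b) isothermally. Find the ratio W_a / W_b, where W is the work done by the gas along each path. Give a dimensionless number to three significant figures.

W_a / W_b ≈ 1.38

Path (a) isobaric: W = P₁(V₂ − V₁) → W_a/(P₁V₁) = 0.852.
Path (b) isothermal: W = P₁V₁ ln(V₂/V₁) → W_b/(P₁V₁) = 0.6163.
W_a / W_b = 0.852 / 0.6163 = 1.383.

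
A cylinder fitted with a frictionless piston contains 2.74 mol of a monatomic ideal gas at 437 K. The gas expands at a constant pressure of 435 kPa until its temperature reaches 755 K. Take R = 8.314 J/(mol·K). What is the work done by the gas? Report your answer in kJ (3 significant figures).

W ≈ 7.24 kJ

Isobaric: W = P ΔV = nR ΔT.
W = (2.74)(8.314)(755 − 437) = 7244 J.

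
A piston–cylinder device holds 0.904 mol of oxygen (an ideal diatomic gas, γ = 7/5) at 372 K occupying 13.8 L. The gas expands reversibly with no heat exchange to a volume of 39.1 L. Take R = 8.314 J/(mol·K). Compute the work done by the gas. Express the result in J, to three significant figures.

Adiabatic: TV^(γ−1) = const with γ = 7/5.
T₂ = T₁ (V₁/V₂)^(γ−1) = 372 × (13.8/39.1)^0.4 = 372 × 0.6593 = 245.3 K.
W_by = nCᵥ(T₁ − T₂) = (0.904)(20.79)(372 − 245.3) = 2381 J.

W ≈ 2380 J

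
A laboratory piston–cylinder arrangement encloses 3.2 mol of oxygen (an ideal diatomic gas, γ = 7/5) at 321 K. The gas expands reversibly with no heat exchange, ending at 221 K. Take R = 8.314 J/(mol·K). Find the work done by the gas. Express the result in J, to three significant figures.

W ≈ 6650 J

Adiabatic ⇒ Q = 0, so W_by = −ΔU = nCᵥ(T₁ − T₂).
Cᵥ = 5R/2 = 20.79 J/(mol·K).
W = (3.2)(20.79)(321 − 221) = 6651 J.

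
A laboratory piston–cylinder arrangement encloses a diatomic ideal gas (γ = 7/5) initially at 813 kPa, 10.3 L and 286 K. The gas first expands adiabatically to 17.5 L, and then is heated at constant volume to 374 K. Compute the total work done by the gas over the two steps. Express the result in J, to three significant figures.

Step 1 (adiabatic): W = (P₁V₁ − P₂V₂)/(γ−1) = (8374 − 6774)/0.4 = 4000 J.
Step 2 (isochoric): W = 0 (constant volume).
W_total = 4000 + 0 = 4000 J.

W_total ≈ 4000 J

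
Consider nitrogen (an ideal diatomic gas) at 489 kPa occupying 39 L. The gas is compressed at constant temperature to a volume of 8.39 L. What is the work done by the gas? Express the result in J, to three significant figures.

W ≈ -29300 J

Isothermal: W = nRT ln(V₂/V₁) = P₁V₁ ln(V₂/V₁).
P₁V₁ = (489 kPa)(39 L) = 19071 J.
W = 19071 × ln(8.39/39) = 19071 × -1.537
W_by_gas = -29303 J.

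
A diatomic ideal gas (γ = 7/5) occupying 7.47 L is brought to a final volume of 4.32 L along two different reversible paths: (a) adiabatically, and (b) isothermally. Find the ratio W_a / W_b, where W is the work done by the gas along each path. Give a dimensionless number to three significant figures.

Path (a) adiabatic: W = P₁V₁(1 − (V₁/V₂)^(γ−1))/(γ−1) → W_a/(P₁V₁) = -0.6123.
Path (b) isothermal: W = P₁V₁ ln(V₂/V₁) → W_b/(P₁V₁) = -0.5476.
W_a / W_b = -0.6123 / -0.5476 = 1.118.

W_a / W_b ≈ 1.12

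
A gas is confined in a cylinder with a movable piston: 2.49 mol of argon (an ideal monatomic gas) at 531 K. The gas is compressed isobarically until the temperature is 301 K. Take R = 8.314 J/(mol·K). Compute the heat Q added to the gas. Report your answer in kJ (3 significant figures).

Isobaric: W = nRΔT = (2.49)(8.314)(-230) = -4761 J.
ΔU = nCᵥΔT with Cᵥ = 3R/2: ΔU = (2.49)(12.47)(-230) = -7142 J.
Q = ΔU + W = -7142 − 4761 = -11904 J.

Q ≈ -11.9 kJ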